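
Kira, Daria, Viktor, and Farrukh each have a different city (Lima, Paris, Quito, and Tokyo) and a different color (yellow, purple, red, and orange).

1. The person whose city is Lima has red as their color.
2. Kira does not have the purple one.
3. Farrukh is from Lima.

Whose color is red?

With clues 1–3, Daria, Kira, and Viktor are impossible for the one with color red.
That leaves Farrukh.

Farrukh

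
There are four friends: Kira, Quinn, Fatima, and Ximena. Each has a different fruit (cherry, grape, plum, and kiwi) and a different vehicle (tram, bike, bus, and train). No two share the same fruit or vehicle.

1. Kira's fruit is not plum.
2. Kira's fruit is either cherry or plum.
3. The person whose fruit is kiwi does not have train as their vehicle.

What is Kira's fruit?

Clue 1 rules out plum for Kira's fruit.
With clues 1–2, grape and kiwi are impossible for Kira's fruit.
That leaves cherry.

cherry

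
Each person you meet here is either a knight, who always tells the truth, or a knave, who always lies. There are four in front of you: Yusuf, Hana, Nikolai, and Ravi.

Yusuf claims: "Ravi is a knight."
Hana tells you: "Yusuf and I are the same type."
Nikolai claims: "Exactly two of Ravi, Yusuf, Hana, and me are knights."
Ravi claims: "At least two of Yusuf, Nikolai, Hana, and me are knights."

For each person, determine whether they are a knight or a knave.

Yusuf: knight, Hana: knight, Nikolai: knave, Ravi: knight

Consider Yusuf. Suppose Yusuf is a knave.
Then whichever role Hana has, Hana's statement has the wrong truth value — contradiction.
So Yusuf is a knight.
Consider Hana. Suppose Hana is a knave.
Then no assignment of the remaining roles makes every statement match its speaker's type — contradiction.
So Hana is a knight.
With that fixed, Ravi's statement is true, so Ravi is a knight.
With that fixed, Nikolai's statement is false, so Nikolai is a knave.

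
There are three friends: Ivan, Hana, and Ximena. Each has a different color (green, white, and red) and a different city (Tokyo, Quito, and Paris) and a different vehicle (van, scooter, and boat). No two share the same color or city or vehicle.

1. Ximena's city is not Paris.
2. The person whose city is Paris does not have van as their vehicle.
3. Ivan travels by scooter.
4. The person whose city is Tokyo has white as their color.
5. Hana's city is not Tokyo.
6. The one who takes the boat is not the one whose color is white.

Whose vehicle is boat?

Hana

With clues 1–3, Ivan is impossible for the one with vehicle boat.
With clues 1–6, Ximena is impossible for the one with vehicle boat.
That leaves Hana.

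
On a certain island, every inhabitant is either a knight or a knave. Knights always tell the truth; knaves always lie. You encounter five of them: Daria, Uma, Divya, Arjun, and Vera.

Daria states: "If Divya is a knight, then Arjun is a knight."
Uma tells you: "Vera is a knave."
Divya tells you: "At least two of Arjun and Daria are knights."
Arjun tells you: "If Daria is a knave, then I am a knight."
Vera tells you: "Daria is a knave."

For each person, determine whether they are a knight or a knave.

Consider Daria. Suppose Daria is a knave.
Then no assignment of the remaining roles makes every statement match its speaker's type — contradiction.
So Daria is a knight.
With that fixed, Arjun's statement is true, so Arjun is a knight.
With that fixed, Vera's statement is false, so Vera is a knave.
With that fixed, Uma's statement is true, so Uma is a knight.
With that fixed, Divya's statement is true, so Divya is a knight.

Daria: knight, Uma: knight, Divya: knight, Arjun: knight, Vera: knave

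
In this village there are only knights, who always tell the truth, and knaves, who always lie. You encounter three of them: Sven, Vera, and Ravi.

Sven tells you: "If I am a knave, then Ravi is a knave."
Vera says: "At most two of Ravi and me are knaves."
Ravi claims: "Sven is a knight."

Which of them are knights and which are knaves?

Regardless of anyone's role, Vera's statement is true, so Vera is a knight.
Consider Sven. Suppose Sven is a knave.
Then no assignment of the remaining roles makes every statement match its speaker's type — contradiction.
So Sven is a knight.
With that fixed, Ravi's statement is true, so Ravi is a knight.

Sven: knight, Vera: knight, Ravi: knight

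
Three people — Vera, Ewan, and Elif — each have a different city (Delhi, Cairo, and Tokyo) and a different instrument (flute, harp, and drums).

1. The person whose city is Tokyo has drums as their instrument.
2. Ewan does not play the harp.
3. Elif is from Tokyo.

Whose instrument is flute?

With clues 1–3, Elif and Vera are impossible for the one with instrument flute.
That leaves Ewan.

Ewan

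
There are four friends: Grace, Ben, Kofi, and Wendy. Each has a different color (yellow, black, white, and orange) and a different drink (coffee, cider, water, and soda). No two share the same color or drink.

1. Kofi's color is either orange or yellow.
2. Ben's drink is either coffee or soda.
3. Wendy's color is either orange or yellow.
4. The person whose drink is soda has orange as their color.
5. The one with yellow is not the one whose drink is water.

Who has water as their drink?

Grace

With clues 1–2, Ben is impossible for the one with drink water.
With clues 1–5, Kofi and Wendy are impossible for the one with drink water.
That leaves Grace.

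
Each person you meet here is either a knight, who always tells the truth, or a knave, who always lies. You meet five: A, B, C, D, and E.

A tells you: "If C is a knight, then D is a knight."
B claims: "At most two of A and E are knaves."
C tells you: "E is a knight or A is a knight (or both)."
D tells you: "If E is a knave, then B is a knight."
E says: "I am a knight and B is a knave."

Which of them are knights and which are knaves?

Regardless of anyone's role, B's statement is true, so B is a knight.
With that fixed, D's statement is true, so D is a knight.
With that fixed, E's statement is false, so E is a knave.
With that fixed, A's statement is true, so A is a knight.
With that fixed, C's statement is true, so C is a knight.

A: knight, B: knight, C: knight, D: knight, E: knave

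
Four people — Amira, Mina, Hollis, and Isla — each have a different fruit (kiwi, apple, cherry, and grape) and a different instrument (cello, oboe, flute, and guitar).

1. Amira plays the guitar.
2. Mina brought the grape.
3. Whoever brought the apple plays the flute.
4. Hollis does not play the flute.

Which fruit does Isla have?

With clues 1–2, grape is impossible for Isla's fruit.
With clues 1–4, cherry and kiwi are impossible for Isla's fruit.
That leaves apple.

apple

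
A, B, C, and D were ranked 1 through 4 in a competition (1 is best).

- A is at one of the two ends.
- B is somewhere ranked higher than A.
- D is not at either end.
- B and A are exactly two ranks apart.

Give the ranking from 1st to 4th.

From clue 1: A is in {1,4}.
From clues 1–2: A → rank 4.
From clues 1–3: D is in {2,3}.
From clues 1–4: C → rank 1, B → rank 2, D → rank 3.

C, B, D, A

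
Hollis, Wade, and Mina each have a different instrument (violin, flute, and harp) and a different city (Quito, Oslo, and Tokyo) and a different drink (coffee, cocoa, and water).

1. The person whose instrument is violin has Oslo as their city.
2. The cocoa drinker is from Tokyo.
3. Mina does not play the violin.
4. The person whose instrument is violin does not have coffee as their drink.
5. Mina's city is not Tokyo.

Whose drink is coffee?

With clues 1–5, Hollis and Wade are impossible for the one with drink coffee.
That leaves Mina.

Mina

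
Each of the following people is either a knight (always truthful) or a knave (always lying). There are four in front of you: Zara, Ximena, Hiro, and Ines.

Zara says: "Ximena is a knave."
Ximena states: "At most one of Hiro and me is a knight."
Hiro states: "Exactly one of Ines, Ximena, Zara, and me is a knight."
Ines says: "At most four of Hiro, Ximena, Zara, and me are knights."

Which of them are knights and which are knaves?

Regardless of anyone's role, Ines's statement is true, so Ines is a knight.
Consider Zara. Suppose Zara is a knight.
Then no assignment of the remaining roles makes every statement match its speaker's type — contradiction.
So Zara is a knave.
Consider Ximena. Suppose Ximena is a knave.
Then Zara's statement comes out true, contradicting Zara being a knave.
So Ximena is a knight.
With that fixed, Hiro's statement is false, so Hiro is a knave.

Zara: knave, Ximena: knight, Hiro: knave, Ines: knight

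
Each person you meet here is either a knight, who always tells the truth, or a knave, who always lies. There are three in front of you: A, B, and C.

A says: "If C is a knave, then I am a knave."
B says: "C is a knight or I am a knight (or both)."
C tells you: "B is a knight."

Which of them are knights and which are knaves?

A: knight, B: knight, C: knight

Consider A. Suppose A is a knave.
Then A's own statement would have to be false, but it can't be — contradiction.
So A is a knight.
Consider B. Suppose B is a knave.
Then no assignment of the remaining roles makes every statement match its speaker's type — contradiction.
So B is a knight.
With that fixed, C's statement is true, so C is a knight.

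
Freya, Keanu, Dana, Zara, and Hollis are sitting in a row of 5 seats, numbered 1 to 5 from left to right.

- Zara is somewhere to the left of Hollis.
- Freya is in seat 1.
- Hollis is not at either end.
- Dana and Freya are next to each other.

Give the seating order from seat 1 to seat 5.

From clue 1: Zara is in {1,2,3,4}.
From clues 1–2: Freya → seat 1.
From clues 1–3: Zara is in {2,3}.
From clues 1–4: Dana → seat 2, Zara → seat 3, Hollis → seat 4, Keanu → seat 5.

Freya, Dana, Zara, Hollis, Keanu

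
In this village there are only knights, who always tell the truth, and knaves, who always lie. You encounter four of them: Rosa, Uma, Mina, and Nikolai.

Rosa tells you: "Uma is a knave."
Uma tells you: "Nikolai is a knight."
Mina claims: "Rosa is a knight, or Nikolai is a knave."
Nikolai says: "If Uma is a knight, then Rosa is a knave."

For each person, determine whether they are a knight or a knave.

Consider Rosa. Suppose Rosa is a knight.
Then no assignment of the remaining roles makes every statement match its speaker's type — contradiction.
So Rosa is a knave.
With that fixed, Nikolai's statement is true, so Nikolai is a knight.
With that fixed, Uma's statement is true, so Uma is a knight.
With that fixed, Mina's statement is false, so Mina is a knave.

Rosa: knave, Uma: knight, Mina: knave, Nikolai: knight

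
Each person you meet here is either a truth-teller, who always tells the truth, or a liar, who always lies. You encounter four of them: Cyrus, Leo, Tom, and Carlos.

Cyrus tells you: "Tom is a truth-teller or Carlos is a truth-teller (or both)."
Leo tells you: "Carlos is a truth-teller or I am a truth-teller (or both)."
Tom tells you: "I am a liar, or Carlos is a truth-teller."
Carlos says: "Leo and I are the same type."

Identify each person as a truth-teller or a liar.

Cyrus: truth-teller, Leo: truth-teller, Tom: truth-teller, Carlos: truth-teller

Consider Cyrus. Suppose Cyrus is a liar.
Then no assignment of the remaining roles makes every statement match its speaker's type — contradiction.
So Cyrus is a truth-teller.
Consider Leo. Suppose Leo is a liar.
Then whichever role Carlos has, Carlos's statement has the wrong truth value — contradiction.
So Leo is a truth-teller.
Consider Tom. Suppose Tom is a liar.
Then Tom's own statement would have to be false, but it can't be — contradiction.
So Tom is a truth-teller.
Consider Carlos. Suppose Carlos is a liar.
Then Tom's statement comes out false, contradicting Tom being a truth-teller.
So Carlos is a truth-teller.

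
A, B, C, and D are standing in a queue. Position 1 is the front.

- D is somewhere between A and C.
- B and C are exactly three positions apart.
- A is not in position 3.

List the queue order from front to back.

From clue 1: D is in {2,3}.
From clues 1–2: A is in {2,3}.
From clues 1–3: B → position 1, A → position 2, D → position 3, C → position 4.

B, A, D, C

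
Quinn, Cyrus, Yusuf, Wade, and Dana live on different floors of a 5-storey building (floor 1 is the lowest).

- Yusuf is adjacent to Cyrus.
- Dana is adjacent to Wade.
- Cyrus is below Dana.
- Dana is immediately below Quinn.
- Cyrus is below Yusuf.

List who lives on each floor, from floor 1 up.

From clues 1–2: Quinn is in {1,3,5}.
From clues 1–4: Wade → floor 3, Dana → floor 4, Quinn → floor 5.
From clues 1–5: Cyrus → floor 1, Yusuf → floor 2.

Cyrus, Yusuf, Wade, Dana, Quinn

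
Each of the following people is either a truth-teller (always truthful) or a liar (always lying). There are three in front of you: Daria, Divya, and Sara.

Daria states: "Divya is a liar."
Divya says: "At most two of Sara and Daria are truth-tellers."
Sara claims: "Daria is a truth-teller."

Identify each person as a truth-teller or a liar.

Daria: liar, Divya: truth-teller, Sara: liar

Regardless of anyone's role, Divya's statement is true, so Divya is a truth-teller.
With that fixed, Daria's statement is false, so Daria is a liar.
With that fixed, Sara's statement is false, so Sara is a liar.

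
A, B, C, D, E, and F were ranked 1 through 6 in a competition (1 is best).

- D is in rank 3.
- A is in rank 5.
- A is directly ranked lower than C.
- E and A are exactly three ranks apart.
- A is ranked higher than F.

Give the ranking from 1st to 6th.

B, E, D, C, A, F

From clue 1: D → rank 3.
From clues 1–2: A → rank 5.
From clues 1–3: C → rank 4.
From clues 1–4: E → rank 2.
From clues 1–5: B → rank 1, F → rank 6.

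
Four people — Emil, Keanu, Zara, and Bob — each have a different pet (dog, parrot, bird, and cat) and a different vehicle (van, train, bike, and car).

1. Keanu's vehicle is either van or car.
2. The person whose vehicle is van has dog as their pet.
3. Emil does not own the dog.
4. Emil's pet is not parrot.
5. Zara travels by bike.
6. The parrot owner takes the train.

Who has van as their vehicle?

With clues 1–3, Emil is impossible for the one with vehicle van.
With clues 1–5, Zara is impossible for the one with vehicle van.
With clues 1–6, Bob is impossible for the one with vehicle van.
That leaves Keanu.

Keanu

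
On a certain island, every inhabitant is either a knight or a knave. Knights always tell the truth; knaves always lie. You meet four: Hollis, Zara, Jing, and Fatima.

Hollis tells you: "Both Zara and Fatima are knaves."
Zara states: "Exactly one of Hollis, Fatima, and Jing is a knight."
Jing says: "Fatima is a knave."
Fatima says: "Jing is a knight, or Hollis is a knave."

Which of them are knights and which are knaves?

Hollis: knave, Zara: knight, Jing: knave, Fatima: knight

Consider Hollis. Suppose Hollis is a knight.
Then no assignment of the remaining roles makes every statement match its speaker's type — contradiction.
So Hollis is a knave.
With that fixed, Fatima's statement is true, so Fatima is a knight.
With that fixed, Jing's statement is false, so Jing is a knave.
With that fixed, Zara's statement is true, so Zara is a knight.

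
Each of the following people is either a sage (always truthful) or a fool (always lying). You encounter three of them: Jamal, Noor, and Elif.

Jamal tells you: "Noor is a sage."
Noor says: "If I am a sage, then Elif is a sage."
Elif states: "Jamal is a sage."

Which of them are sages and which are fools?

Consider Jamal. Suppose Jamal is a fool.
Then no assignment of the remaining roles makes every statement match its speaker's type — contradiction.
So Jamal is a sage.
With that fixed, Elif's statement is true, so Elif is a sage.
With that fixed, Noor's statement is true, so Noor is a sage.

Jamal: sage, Noor: sage, Elif: sage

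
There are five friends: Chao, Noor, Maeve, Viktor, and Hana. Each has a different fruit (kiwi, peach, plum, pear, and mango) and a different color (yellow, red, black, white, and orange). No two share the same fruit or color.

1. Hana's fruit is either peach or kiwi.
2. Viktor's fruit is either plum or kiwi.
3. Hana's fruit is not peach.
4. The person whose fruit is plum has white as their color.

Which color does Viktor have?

With clues 1–4, black, orange, red, and yellow are impossible for Viktor's color.
That leaves white.

white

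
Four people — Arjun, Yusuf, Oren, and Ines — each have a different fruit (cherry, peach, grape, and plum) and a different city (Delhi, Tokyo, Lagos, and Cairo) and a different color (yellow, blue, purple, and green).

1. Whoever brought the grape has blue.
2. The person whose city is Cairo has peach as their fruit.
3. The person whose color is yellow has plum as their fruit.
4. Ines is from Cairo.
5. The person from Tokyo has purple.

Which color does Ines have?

With clues 1–4, blue and yellow are impossible for Ines's color.
With clues 1–5, purple is impossible for Ines's color.
That leaves green.

green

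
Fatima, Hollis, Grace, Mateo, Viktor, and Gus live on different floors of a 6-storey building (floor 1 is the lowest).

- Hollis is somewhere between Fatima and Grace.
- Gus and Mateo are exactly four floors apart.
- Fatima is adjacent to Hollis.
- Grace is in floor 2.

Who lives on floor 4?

Fatima

With clues 1–2, Gus and Mateo are ruled out for floor 4.
With clues 1–4, Grace, Hollis, and Viktor are ruled out for floor 4.
So floor 4 is Fatima.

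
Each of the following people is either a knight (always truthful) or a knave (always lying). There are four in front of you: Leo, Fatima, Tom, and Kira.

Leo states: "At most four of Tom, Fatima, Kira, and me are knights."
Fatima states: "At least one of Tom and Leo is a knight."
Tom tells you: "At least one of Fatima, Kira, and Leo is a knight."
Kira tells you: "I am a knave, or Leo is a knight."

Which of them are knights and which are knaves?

Leo: knight, Fatima: knight, Tom: knight, Kira: knight

Regardless of anyone's role, Leo's statement is true, so Leo is a knight.
With that fixed, Fatima's statement is true, so Fatima is a knight.
With that fixed, Tom's statement is true, so Tom is a knight.
With that fixed, Kira's statement is true, so Kira is a knight.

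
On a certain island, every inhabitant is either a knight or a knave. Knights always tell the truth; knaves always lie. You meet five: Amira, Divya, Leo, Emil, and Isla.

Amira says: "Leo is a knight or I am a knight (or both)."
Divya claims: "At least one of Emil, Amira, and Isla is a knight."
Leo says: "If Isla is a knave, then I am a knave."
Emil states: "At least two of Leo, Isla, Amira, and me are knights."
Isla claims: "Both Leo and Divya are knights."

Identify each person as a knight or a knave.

Amira: knight, Divya: knight, Leo: knight, Emil: knight, Isla: knight

Consider Amira. Suppose Amira is a knave.
Then no assignment of the remaining roles makes every statement match its speaker's type — contradiction.
So Amira is a knight.
With that fixed, Divya's statement is true, so Divya is a knight.
Consider Leo. Suppose Leo is a knave.
Then Leo's own statement would have to be false, but it can't be — contradiction.
So Leo is a knight.
With that fixed, Emil's statement is true, so Emil is a knight.
With that fixed, Isla's statement is true, so Isla is a knight.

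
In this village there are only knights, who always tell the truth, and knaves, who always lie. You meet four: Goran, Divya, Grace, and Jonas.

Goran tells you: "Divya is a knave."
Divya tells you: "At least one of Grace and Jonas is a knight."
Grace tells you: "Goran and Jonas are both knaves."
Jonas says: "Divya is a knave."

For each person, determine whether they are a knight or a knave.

Consider Goran. Suppose Goran is a knight.
Then no assignment of the remaining roles makes every statement match its speaker's type — contradiction.
So Goran is a knave.
Consider Divya. Suppose Divya is a knave.
Then Goran's statement comes out true, contradicting Goran being a knave.
So Divya is a knight.
With that fixed, Jonas's statement is false, so Jonas is a knave.
With that fixed, Grace's statement is true, so Grace is a knight.

Goran: knave, Divya: knight, Grace: knight, Jonas: knave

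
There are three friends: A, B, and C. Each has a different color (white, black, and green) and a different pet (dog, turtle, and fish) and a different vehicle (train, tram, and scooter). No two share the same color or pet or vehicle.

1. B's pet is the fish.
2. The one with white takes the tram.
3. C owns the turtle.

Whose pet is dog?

A

Clue 1 rules out B for the one with pet dog.
With clues 1–3, C is impossible for the one with pet dog.
That leaves A.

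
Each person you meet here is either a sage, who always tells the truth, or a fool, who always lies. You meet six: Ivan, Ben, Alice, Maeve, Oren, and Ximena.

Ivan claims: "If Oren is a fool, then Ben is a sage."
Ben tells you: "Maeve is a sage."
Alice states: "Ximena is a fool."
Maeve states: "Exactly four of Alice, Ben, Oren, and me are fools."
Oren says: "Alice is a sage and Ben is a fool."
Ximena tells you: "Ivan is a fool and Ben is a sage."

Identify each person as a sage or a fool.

Ivan: sage, Ben: fool, Alice: sage, Maeve: fool, Oren: sage, Ximena: fool

Consider Ivan. Suppose Ivan is a fool.
Then no assignment of the remaining roles makes every statement match its speaker's type — contradiction.
So Ivan is a sage.
With that fixed, Ximena's statement is false, so Ximena is a fool.
With that fixed, Alice's statement is true, so Alice is a sage.
With that fixed, Maeve's statement is false, so Maeve is a fool.
With that fixed, Ben's statement is false, so Ben is a fool.
With that fixed, Oren's statement is true, so Oren is a sage.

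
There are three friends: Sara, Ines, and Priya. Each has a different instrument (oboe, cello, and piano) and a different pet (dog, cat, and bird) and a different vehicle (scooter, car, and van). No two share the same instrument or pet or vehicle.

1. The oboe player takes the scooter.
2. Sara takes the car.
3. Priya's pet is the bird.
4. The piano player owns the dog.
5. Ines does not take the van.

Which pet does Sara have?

dog

With clues 1–3, bird is impossible for Sara's pet.
With clues 1–5, cat is impossible for Sara's pet.
That leaves dog.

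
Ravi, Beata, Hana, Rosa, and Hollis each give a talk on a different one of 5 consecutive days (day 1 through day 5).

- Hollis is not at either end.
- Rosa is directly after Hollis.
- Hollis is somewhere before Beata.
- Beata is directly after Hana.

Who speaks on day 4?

With clues 1–3, Hollis is ruled out for day 4.
With clues 1–4, Beata, Ravi, and Rosa are ruled out for day 4.
So day 4 is Hana.

Hana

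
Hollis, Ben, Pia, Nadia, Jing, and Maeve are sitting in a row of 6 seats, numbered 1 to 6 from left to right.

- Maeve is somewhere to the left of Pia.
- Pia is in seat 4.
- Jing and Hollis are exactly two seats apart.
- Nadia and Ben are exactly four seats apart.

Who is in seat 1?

Maeve

With clue 1, Pia is ruled out for seat 1.
With clues 1–4, Ben, Hollis, Jing, and Nadia are ruled out for seat 1.
So seat 1 is Maeve.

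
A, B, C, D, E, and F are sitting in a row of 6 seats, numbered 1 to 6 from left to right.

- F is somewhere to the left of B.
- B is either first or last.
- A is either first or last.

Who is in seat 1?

A

With clue 1, B is ruled out for seat 1.
With clues 1–3, C, D, E, and F are ruled out for seat 1.
So seat 1 is A.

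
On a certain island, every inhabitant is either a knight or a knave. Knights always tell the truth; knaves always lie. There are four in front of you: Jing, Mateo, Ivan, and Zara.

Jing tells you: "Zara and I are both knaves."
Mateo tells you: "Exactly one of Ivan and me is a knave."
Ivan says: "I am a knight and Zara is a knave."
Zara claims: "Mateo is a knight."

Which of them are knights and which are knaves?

Jing: knave, Mateo: knight, Ivan: knave, Zara: knight

Consider Jing. Suppose Jing is a knight.
Then Jing's own statement would have to be true, but it can't be — contradiction.
So Jing is a knave.
Consider Mateo. Suppose Mateo is a knave.
Then no assignment of the remaining roles makes every statement match its speaker's type — contradiction.
So Mateo is a knight.
With that fixed, Zara's statement is true, so Zara is a knight.
With that fixed, Ivan's statement is false, so Ivan is a knave.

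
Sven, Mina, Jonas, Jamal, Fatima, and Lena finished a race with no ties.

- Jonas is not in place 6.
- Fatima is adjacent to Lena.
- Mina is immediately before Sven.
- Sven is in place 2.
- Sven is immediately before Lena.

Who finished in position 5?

Jonas

With clues 1–3, Jamal is ruled out for place 5.
With clues 1–4, Mina and Sven are ruled out for place 5.
With clues 1–5, Fatima and Lena are ruled out for place 5.
So place 5 is Jonas.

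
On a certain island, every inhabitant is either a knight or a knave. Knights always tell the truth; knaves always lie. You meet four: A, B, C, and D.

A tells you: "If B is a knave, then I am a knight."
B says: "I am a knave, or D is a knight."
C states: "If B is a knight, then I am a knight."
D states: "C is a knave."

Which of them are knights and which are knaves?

Consider A. Suppose A is a knave.
Then no assignment of the remaining roles makes every statement match its speaker's type — contradiction.
So A is a knight.
Consider B. Suppose B is a knave.
Then B's own statement would have to be false, but it can't be — contradiction.
So B is a knight.
Consider C. Suppose C is a knight.
Then no assignment of the remaining roles makes every statement match its speaker's type — contradiction.
So C is a knave.
With that fixed, D's statement is true, so D is a knight.

A: knight, B: knight, C: knave, D: knight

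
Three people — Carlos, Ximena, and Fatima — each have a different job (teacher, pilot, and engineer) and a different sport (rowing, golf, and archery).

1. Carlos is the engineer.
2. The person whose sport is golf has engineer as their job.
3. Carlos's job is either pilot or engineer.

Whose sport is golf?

Carlos

With clues 1–2, Fatima and Ximena are impossible for the one with sport golf.
That leaves Carlos.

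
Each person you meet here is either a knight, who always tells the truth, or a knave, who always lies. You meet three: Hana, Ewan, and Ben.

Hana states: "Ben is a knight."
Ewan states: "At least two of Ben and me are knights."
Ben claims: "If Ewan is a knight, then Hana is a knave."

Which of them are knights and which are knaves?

Hana: knight, Ewan: knave, Ben: knight

Consider Hana. Suppose Hana is a knave.
Then no assignment of the remaining roles makes every statement match its speaker's type — contradiction.
So Hana is a knight.
Consider Ewan. Suppose Ewan is a knight.
Then no assignment of the remaining roles makes every statement match its speaker's type — contradiction.
So Ewan is a knave.
With that fixed, Ben's statement is true, so Ben is a knight.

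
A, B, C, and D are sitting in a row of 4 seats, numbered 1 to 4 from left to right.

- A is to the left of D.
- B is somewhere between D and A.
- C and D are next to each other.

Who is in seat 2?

B

With clues 1–2, D is ruled out for seat 2.
With clues 1–3, A and C are ruled out for seat 2.
So seat 2 is B.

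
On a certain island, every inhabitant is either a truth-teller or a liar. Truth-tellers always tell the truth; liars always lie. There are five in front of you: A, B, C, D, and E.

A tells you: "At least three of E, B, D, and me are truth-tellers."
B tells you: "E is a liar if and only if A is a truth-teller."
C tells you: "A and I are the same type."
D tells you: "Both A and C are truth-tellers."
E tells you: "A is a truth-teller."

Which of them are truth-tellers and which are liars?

A: truth-teller, B: liar, C: truth-teller, D: truth-teller, E: truth-teller

Consider A. Suppose A is a liar.
Then whichever role C has, C's statement has the wrong truth value — contradiction.
So A is a truth-teller.
With that fixed, E's statement is true, so E is a truth-teller.
With that fixed, B's statement is false, so B is a liar.
Consider C. Suppose C is a liar.
Then no assignment of the remaining roles makes every statement match its speaker's type — contradiction.
So C is a truth-teller.
With that fixed, D's statement is true, so D is a truth-teller.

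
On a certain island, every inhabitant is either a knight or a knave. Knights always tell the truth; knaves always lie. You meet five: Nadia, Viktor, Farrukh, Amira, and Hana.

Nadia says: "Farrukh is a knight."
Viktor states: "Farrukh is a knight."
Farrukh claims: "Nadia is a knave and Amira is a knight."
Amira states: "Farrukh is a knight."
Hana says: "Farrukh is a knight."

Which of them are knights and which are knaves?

Nadia: knave, Viktor: knave, Farrukh: knave, Amira: knave, Hana: knave

Consider Nadia. Suppose Nadia is a knight.
Then no assignment of the remaining roles makes every statement match its speaker's type — contradiction.
So Nadia is a knave.
Consider Viktor. Suppose Viktor is a knight.
Then no assignment of the remaining roles makes every statement match its speaker's type — contradiction.
So Viktor is a knave.
Consider Farrukh. Suppose Farrukh is a knight.
Then Nadia's statement comes out true, contradicting Nadia being a knave.
So Farrukh is a knave.
With that fixed, Amira's statement is false, so Amira is a knave.
With that fixed, Hana's statement is false, so Hana is a knave.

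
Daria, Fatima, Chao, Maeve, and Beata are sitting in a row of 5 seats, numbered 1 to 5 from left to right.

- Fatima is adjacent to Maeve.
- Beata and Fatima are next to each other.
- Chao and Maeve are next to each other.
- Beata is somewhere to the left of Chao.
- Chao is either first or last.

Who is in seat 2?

With clues 1–3, Daria is ruled out for seat 2.
With clues 1–4, Chao and Maeve are ruled out for seat 2.
With clues 1–5, Fatima is ruled out for seat 2.
So seat 2 is Beata.

Beata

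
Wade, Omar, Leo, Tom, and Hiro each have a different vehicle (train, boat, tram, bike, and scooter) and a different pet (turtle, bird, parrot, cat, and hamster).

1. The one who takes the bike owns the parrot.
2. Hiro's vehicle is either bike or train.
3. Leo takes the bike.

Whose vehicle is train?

With clues 1–3, Leo, Omar, Tom, and Wade are impossible for the one with vehicle train.
That leaves Hiro.

Hiro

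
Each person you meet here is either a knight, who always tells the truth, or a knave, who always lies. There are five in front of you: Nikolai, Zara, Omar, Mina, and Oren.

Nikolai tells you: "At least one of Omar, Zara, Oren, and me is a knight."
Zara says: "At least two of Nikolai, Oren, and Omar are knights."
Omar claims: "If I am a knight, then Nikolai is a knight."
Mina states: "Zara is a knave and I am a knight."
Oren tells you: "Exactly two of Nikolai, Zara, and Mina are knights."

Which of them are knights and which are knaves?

Nikolai: knight, Zara: knight, Omar: knight, Mina: knave, Oren: knight

Consider Nikolai. Suppose Nikolai is a knave.
Then whichever role Omar has, Omar's statement has the wrong truth value — contradiction.
So Nikolai is a knight.
With that fixed, Omar's statement is true, so Omar is a knight.
With that fixed, Zara's statement is true, so Zara is a knight.
With that fixed, Mina's statement is false, so Mina is a knave.
With that fixed, Oren's statement is true, so Oren is a knight.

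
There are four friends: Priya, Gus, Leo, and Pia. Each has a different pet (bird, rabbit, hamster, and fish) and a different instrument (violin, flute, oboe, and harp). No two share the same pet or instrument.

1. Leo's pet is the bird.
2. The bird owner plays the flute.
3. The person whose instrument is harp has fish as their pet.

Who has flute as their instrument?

Leo

With clues 1–2, Gus, Pia, and Priya are impossible for the one with instrument flute.
That leaves Leo.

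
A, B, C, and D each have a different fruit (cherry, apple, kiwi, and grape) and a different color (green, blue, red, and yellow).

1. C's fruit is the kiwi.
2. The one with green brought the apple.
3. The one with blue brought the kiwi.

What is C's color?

blue

With clues 1–2, green is impossible for C's color.
With clues 1–3, red and yellow are impossible for C's color.
That leaves blue.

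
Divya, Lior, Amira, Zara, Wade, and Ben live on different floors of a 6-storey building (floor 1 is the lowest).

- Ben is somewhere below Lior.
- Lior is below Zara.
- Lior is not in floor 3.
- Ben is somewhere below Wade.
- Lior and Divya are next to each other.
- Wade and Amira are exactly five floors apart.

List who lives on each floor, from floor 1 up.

Amira, Ben, Divya, Lior, Zara, Wade

From clue 1: Lior is in {2,3,4,5,6}.
From clues 1–2: Lior is in {2,3,4,5}.
From clues 1–3: Lior is in {2,4,5}.
From clues 1–5: Ben is in {1,2}.
From clues 1–6: Amira → floor 1, Ben → floor 2, Divya → floor 3, Lior → floor 4, Zara → floor 5, Wade → floor 6.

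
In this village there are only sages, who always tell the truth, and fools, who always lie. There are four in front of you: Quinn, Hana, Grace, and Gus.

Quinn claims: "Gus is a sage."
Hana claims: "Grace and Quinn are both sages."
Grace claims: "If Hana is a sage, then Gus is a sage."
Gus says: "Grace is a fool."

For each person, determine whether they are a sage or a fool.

Consider Quinn. Suppose Quinn is a sage.
Then no assignment of the remaining roles makes every statement match its speaker's type — contradiction.
So Quinn is a fool.
With that fixed, Hana's statement is false, so Hana is a fool.
With that fixed, Grace's statement is true, so Grace is a sage.
With that fixed, Gus's statement is false, so Gus is a fool.

Quinn: fool, Hana: fool, Grace: sage, Gus: fool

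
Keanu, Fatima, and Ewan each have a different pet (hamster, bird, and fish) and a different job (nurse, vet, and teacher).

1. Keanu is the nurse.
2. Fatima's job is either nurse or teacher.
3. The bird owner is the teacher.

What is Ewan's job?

vet

Clue 1 rules out nurse for Ewan's job.
With clues 1–2, teacher is impossible for Ewan's job.
That leaves vet.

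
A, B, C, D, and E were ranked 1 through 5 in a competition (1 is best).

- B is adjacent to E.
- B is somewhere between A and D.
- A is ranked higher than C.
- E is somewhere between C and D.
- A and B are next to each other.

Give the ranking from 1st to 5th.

From clues 1–2: B is in {2,3,4}.
From clues 1–3: A is in {1,4}.
From clues 1–5: D → rank 1, E → rank 2, B → rank 3, A → rank 4, C → rank 5.

D, E, B, A, C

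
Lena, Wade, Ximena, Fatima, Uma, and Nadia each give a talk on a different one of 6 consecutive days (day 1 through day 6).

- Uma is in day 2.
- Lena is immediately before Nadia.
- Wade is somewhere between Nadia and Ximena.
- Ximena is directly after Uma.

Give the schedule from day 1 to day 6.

From clue 1: Uma → day 2.
From clues 1–2: Lena is in {3,4,5}.
From clues 1–4: Fatima → day 1, Ximena → day 3, Wade → day 4, Lena → day 5, Nadia → day 6.

Fatima, Uma, Ximena, Wade, Lena, Nadia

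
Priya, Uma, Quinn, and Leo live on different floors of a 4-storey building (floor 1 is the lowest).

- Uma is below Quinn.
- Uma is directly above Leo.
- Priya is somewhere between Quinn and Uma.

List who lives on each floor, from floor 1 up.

Leo, Uma, Priya, Quinn

From clue 1: Uma is in {1,2,3}.
From clues 1–2: Uma is in {2,3}.
From clues 1–3: Leo → floor 1, Uma → floor 2, Priya → floor 3, Quinn → floor 4.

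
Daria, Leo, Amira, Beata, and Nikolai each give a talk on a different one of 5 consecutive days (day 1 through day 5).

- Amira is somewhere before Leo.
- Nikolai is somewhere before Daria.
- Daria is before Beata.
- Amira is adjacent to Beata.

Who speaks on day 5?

Leo

With clue 1, Amira is ruled out for day 5.
With clues 1–2, Nikolai is ruled out for day 5.
With clues 1–3, Daria is ruled out for day 5.
With clues 1–4, Beata is ruled out for day 5.
So day 5 is Leo.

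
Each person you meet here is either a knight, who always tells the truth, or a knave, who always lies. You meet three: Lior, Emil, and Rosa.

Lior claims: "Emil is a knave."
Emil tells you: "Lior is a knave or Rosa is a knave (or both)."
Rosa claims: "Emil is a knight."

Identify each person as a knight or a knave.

Lior: knave, Emil: knight, Rosa: knight

Consider Lior. Suppose Lior is a knight.
Then no assignment of the remaining roles makes every statement match its speaker's type — contradiction.
So Lior is a knave.
With that fixed, Emil's statement is true, so Emil is a knight.
With that fixed, Rosa's statement is true, so Rosa is a knight.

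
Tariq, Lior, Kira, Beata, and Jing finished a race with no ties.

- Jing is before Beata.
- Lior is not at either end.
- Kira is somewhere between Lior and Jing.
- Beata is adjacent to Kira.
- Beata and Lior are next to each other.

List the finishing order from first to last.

Jing, Kira, Beata, Lior, Tariq

From clue 1: Beata is in {2,3,4,5}.
From clues 1–2: Lior is in {2,3,4}.
From clues 1–3: Kira is in {2,3}.
From clues 1–4: Jing → place 1, Lior → place 4, Tariq → place 5.
From clues 1–5: Kira → place 2, Beata → place 3.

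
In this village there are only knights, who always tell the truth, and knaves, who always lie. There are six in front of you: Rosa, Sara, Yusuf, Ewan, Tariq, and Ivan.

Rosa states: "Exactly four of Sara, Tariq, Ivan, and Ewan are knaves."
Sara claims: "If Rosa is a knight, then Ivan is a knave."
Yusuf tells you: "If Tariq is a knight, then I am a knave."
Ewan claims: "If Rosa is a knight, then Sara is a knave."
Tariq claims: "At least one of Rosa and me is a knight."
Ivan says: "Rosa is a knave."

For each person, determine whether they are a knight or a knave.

Rosa: knave, Sara: knight, Yusuf: knight, Ewan: knight, Tariq: knave, Ivan: knight

Consider Rosa. Suppose Rosa is a knight.
Then no assignment of the remaining roles makes every statement match its speaker's type — contradiction.
So Rosa is a knave.
With that fixed, Sara's statement is true, so Sara is a knight.
With that fixed, Ewan's statement is true, so Ewan is a knight.
With that fixed, Ivan's statement is true, so Ivan is a knight.
Consider Yusuf. Suppose Yusuf is a knave.
Then Yusuf's own statement would have to be false, but it can't be — contradiction.
So Yusuf is a knight.
Consider Tariq. Suppose Tariq is a knight.
Then Yusuf's statement comes out false, contradicting Yusuf being a knight.
So Tariq is a knave.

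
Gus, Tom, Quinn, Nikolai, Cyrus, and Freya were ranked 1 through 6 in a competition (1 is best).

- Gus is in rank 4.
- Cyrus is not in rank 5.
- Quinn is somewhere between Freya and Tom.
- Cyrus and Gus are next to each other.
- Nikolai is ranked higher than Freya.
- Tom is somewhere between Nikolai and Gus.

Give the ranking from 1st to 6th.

From clue 1: Gus → rank 4.
From clues 1–2: Cyrus is in {1,2,3,6}.
From clues 1–3: Quinn is in {2,3,5}.
From clues 1–4: Cyrus → rank 3.
From clues 1–5: Quinn is in {2,5}.
From clues 1–6: Nikolai → rank 1, Tom → rank 2, Quinn → rank 5, Freya → rank 6.

Nikolai, Tom, Cyrus, Gus, Quinn, Freya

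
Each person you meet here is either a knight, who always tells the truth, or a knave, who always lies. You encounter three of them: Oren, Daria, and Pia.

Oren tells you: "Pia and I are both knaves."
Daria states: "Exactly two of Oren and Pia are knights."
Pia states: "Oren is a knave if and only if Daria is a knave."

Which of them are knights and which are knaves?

Consider Oren. Suppose Oren is a knight.
Then Oren's own statement would have to be true, but it can't be — contradiction.
So Oren is a knave.
With that fixed, Daria's statement is false, so Daria is a knave.
With that fixed, Pia's statement is true, so Pia is a knight.

Oren: knave, Daria: knave, Pia: knight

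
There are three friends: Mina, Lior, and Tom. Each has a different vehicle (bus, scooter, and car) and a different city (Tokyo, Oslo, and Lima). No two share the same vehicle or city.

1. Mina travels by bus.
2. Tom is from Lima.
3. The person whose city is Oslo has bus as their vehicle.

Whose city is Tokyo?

With clues 1–2, Tom is impossible for the one with city Tokyo.
With clues 1–3, Mina is impossible for the one with city Tokyo.
That leaves Lior.

Lior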